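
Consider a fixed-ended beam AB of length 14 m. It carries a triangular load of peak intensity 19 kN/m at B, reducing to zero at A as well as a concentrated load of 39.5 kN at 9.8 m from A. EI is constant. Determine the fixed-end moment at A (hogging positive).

Release both end moments; the primary structure is a simply-supported span AB with redundants M_A and M_B.
On the primary (simply-supported) span, the end slopes from the loading are:
  at A: triangular load, peak 19: 7w₀L³/(360EI) = 1014/EI
  at B: triangular load, peak 19: w₀L³/(45EI) = 1159/EI
  at A: point load 39.5 at a = 9.8: Pab(L + b)/(6LEI) = 352.3/EI
  at B: point load 39.5 at a = 9.8: Pab(L + a)/(6LEI) = 460.6/EI
  θ_A0 = 1366/EI,  θ_B0 = 1619/EI
Flexibility coefficients: a unit moment at one end gives L/(3EI) there and L/(6EI) at the far end, so f₁₁ = f₂₂ = 4.667/EI and f₁₂ = f₂₁ = 2.333/EI.
Compatibility — zero rotation at each built-in end:
  4.667 M_A + 2.333 M_B = 1366
  2.333 M_A + 4.667 M_B = 1619
Solving the pair gives M_A = 159 kN·m and M_B = 267.5 kN·m (hogging).

M_A = 159 kN·m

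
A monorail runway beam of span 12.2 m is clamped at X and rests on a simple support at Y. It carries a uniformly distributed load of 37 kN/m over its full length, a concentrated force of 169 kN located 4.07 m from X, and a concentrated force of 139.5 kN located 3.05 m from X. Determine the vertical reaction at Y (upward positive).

R_Y = 206.3 kN

Take the reaction at Y as the redundant and release it; the primary structure is a cantilever fixed at X.
Free-end deflection of the primary structure under the applied loading (downward +):
  UDL 37: wL⁴/(8EI) = 102459/EI
  point load 169 at a = 4.07: Pa²(3L − a)/(6EI) = 15178/EI
  point load 139.5 at a = 3.05: Pa²(3L − a)/(6EI) = 7256/EI
  δ_0 = 124893/EI
Flexibility coefficient — unit upward force at Y: δ_{YY} = L³/(3EI) = 605.3/EI.
Compatibility at Y: δ_0 − R_Y·δ_{YY} = 0, so R_Y = 124893/605.3 = 206.3 kN.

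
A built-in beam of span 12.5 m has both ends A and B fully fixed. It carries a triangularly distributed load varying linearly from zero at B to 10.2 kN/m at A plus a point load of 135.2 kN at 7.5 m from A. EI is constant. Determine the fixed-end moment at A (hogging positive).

Take the two fixed-end moments M_A, M_B as redundants; the released structure is the simple span AB.
On the primary (simply-supported) span, the end slopes from the loading are:
  at A: triangular load, peak 10.2: w₀L³/(45EI) = 442.7/EI
  at B: triangular load, peak 10.2: 7w₀L³/(360EI) = 387.4/EI
  at A: point load 135.2 at a = 7.5: Pab(L + b)/(6LEI) = 1183/EI
  at B: point load 135.2 at a = 7.5: Pab(L + a)/(6LEI) = 1352/EI
  θ_A0 = 1626/EI,  θ_B0 = 1739/EI
Flexibility coefficients: a unit moment at one end gives L/(3EI) there and L/(6EI) at the far end, so f₁₁ = f₂₂ = 4.167/EI and f₁₂ = f₂₁ = 2.083/EI.
Compatibility — zero rotation at each built-in end:
  4.167 M_A + 2.083 M_B = 1626
  2.083 M_A + 4.167 M_B = 1739
Solving the pair gives M_A = 241.9 kN·m and M_B = 296.5 kN·m (hogging).

M_A = 241.9 kN·m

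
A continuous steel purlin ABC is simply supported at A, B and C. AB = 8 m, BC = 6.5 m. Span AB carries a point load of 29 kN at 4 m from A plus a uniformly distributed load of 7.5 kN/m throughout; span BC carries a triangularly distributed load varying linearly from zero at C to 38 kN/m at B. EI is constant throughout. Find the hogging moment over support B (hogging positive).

M_B = 105.1 kN·m

Release continuity at B by inserting a hinge; the redundant is the internal moment M_B. The primary structure is two simply-supported spans AB and BC.
End slopes at the hinge B, treating each span as simply supported:
  span AB: point load 29 at a = 4: Pab(L + a)/(6LEI) = 116/EI
  span AB: UDL 7.5: wL³/(24EI) = 160/EI
  span BC: triangular load, peak 38: w₀L³/(45EI) = 231.9/EI
  relative rotation θ_0 = (276 + 231.9)/EI = 507.9/EI
A unit hogging moment at B produces rotation L₁/(3EI) + L₂/(3EI) = 4.833/EI.
Compatibility: M_B·(L₁+L₂)/(3EI) = θ_0, giving M_B = 105.1 kN·m (hogging).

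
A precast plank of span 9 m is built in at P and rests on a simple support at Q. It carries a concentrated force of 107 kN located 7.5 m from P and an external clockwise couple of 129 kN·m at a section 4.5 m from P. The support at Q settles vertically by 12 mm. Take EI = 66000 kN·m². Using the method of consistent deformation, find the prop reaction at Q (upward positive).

Choose R_Q as the redundant. The primary structure is the cantilever fixed at P.
Free-end deflection of the primary structure under the applied loading (downward +):
  point load 107 at a = 7.5: Pa²(3L − a)/(6EI) = 19561/EI
  clockwise couple 129 at a = 4.5: M₀a(2L − a)/(2EI) = 3918/EI
  δ_0 = 23479/EI
Flexibility coefficient — unit upward force at Q: δ_{QQ} = L³/(3EI) = 243/EI.
With EI = 66000 kN·m²: δ_0 = 0.35575 m and δ_{QQ} = 0.003682 m/kN.
Compatibility — the beam at Q must follow the support down by 0.012 m: δ_0 − R_Q·δ_{QQ} = 0.012, so R_Q = (0.35575 − 0.012)/0.003682 = 93.36 kN.

R_Q = 93.36 kN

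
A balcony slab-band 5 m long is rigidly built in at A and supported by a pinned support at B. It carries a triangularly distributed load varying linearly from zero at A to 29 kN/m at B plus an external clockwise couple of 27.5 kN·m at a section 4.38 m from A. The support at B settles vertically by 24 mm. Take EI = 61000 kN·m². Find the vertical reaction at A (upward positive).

Remove the prop at B; the released (primary) structure is a cantilever built in at A.
Primary-structure tip deflection at B by superposition:
  triangular load, peak 29 at the free end: 11w₀L⁴/(120EI) = 1661/EI
  clockwise couple 27.5 at a = 4.38: M₀a(2L − a)/(2EI) = 338.5/EI
  δ_0 = 2000/EI
Flexibility coefficient — unit upward force at B: δ_{BB} = L³/(3EI) = 41.67/EI.
With EI = 61000 kN·m²: δ_0 = 0.032786 m and δ_{BB} = 0.000683 m/kN.
Compatibility — the beam at B must follow the support down by 0.024 m: δ_0 − R_B·δ_{BB} = 0.024, so R_B = (0.032786 − 0.024)/0.000683 = 12.86 kN.
Vertical equilibrium: R_A = ΣP − R_B = 72.5 − 12.86 = 59.64 kN.

R_A = 59.64 kN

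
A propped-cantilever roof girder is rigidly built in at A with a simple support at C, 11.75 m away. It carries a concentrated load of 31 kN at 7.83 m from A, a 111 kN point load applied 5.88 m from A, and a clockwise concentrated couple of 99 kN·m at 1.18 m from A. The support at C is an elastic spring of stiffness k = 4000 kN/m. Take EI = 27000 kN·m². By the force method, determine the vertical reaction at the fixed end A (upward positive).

Take the reaction at C as the redundant and release it; the primary structure is a cantilever fixed at A.
Deflection at C on the released cantilever, summing each load's contribution:
  point load 31 at a = 7.83: Pa²(3L − a)/(6EI) = 8686/EI
  point load 111 at a = 5.88: Pa²(3L − a)/(6EI) = 18786/EI
  clockwise couple 99 at a = 1.18: M₀a(2L − a)/(2EI) = 1304/EI
  δ_0 = 28775/EI
Tip deflection under a unit load at C: L³/(3EI) = 540.7/EI.
With EI = 27000 kN·m²: δ_0 = 1.0657 m and δ_{CC} = 0.020028 m/kN.
Compatibility — the spring shortens by R_C/k under the reaction it provides: δ_0 − R_C·δ_{CC} = R_C/k. With 1/k = 0.00025 m/kN, R_C = δ_0 / (δ_{CC} + 1/k) = 1.0657 / (0.020028 + 0.00025) = 52.56 kN.
Vertical equilibrium: R_A = ΣP − R_C = 142 − 52.56 = 89.44 kN.

R_A = 89.44 kN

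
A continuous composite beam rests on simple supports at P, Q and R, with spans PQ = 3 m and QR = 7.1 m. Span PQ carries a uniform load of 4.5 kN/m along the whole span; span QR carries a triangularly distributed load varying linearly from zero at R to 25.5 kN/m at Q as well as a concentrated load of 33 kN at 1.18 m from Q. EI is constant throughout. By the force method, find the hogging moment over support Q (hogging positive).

M_Q = 82.67 kN·m

Release continuity at Q by inserting a hinge; the redundant is the internal moment M_Q. The primary structure is two simply-supported spans PQ and QR.
Discontinuity in slope at Q on the released structure — sum the simple-span end rotations:
  span PQ: UDL 4.5: wL³/(24EI) = 5.062/EI
  span QR: triangular load, peak 25.5: w₀L³/(45EI) = 202.8/EI
  span QR: point load 33 at a = 1.18: Pab(L + b)/(6LEI) = 70.46/EI
  relative rotation θ_0 = (5.062 + 273.3)/EI = 278.3/EI
A unit hogging moment at Q produces rotation L₁/(3EI) + L₂/(3EI) = 3.367/EI.
Slope continuity at Q: θ_0 = M_Q·3.367/EI, so M_Q = 278.3/3.367 = 82.67 kN·m (hogging).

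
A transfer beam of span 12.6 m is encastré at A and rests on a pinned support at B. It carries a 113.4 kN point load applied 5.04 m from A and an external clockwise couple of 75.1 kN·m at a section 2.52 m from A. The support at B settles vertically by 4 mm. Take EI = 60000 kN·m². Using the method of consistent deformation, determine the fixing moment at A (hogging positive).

Remove the prop at B; the released (primary) structure is a cantilever built in at A.
Free-end deflection of the primary structure under the applied loading (downward +):
  point load 113.4 at a = 5.04: Pa²(3L − a)/(6EI) = 15728/EI
  clockwise couple 75.1 at a = 2.52: M₀a(2L − a)/(2EI) = 2146/EI
  δ_0 = 17874/EI
Tip deflection under a unit load at B: L³/(3EI) = 666.8/EI.
With EI = 60000 kN·m²: δ_0 = 0.2979 m and δ_{BB} = 0.011113 m/kN.
Compatibility — the beam at B must follow the support down by 0.004 m: δ_0 − R_B·δ_{BB} = 0.004, so R_B = (0.2979 − 0.004)/0.011113 = 26.45 kN.
Moment equilibrium about A: M_A = Σ(load moments about A) − R_B·L = 646.6 − 26.45×12.6 = 313.4 kN·m.

M_A = 313.4 kN·m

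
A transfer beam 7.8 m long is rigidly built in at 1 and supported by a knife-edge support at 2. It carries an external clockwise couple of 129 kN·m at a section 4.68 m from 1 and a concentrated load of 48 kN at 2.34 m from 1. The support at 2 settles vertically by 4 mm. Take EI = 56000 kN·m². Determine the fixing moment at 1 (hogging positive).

Choose R_2 as the redundant. The primary structure is the cantilever fixed at 1.
Downward deflection at the released point 2 due to the loads:
  clockwise couple 129 at a = 4.68: M₀a(2L − a)/(2EI) = 3296/EI
  point load 48 at a = 2.34: Pa²(3L − a)/(6EI) = 922.5/EI
  δ_0 = 4219/EI
Tip deflection under a unit load at 2: L³/(3EI) = 158.2/EI.
With EI = 56000 kN·m²: δ_0 = 0.075336 m and δ_{22} = 0.002825 m/kN.
Compatibility — the beam at 2 must follow the support down by 0.004 m: δ_0 − R_2·δ_{22} = 0.004, so R_2 = (0.075336 − 0.004)/0.002825 = 25.25 kN.
Moment equilibrium about 1: M_1 = Σ(load moments about 1) − R_2·L = 241.3 − 25.25×7.8 = 44.34 kN·m.

M_1 = 44.34 kN·m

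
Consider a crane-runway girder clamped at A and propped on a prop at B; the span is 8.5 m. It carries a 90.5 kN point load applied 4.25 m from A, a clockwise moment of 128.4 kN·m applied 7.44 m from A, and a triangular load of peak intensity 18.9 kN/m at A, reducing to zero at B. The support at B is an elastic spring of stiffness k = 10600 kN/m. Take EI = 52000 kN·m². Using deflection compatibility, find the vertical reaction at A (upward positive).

R_A = 105.7 kN

Release the roller at B. Primary structure: cantilever fixed at A.
Deflection at B on the released cantilever, summing each load's contribution:
  point load 90.5 at a = 4.25: Pa²(3L − a)/(6EI) = 5789/EI
  clockwise couple 128.4 at a = 7.44: M₀a(2L − a)/(2EI) = 4566/EI
  triangular load, peak 18.9 at the fixed end: w₀L⁴/(30EI) = 3289/EI
  δ_0 = 13644/EI
Flexibility coefficient — unit upward force at B: δ_{BB} = L³/(3EI) = 204.7/EI.
With EI = 52000 kN·m²: δ_0 = 0.26239 m and δ_{BB} = 0.003937 m/kN.
Compatibility — the spring shortens by R_B/k under the reaction it provides: δ_0 − R_B·δ_{BB} = R_B/k. With 1/k = 0.000094 m/kN, R_B = δ_0 / (δ_{BB} + 1/k) = 0.26239 / (0.003937 + 0.000094) = 65.09 kN.
Vertical equilibrium: R_A = ΣP − R_B = 170.8 − 65.09 = 105.7 kN.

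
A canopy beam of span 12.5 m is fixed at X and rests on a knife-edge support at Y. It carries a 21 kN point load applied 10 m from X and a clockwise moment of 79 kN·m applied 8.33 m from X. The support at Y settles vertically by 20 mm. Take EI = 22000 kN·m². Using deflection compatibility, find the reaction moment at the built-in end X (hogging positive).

M_X = 7.336 kN·m

Release the roller at Y. Primary structure: cantilever fixed at X.
Deflection at Y on the released cantilever, summing each load's contribution:
  point load 21 at a = 10: Pa²(3L − a)/(6EI) = 9625/EI
  clockwise couple 79 at a = 8.33: M₀a(2L − a)/(2EI) = 5485/EI
  δ_0 = 15110/EI
Tip deflection under a unit load at Y: L³/(3EI) = 651/EI.
With EI = 22000 kN·m²: δ_0 = 0.68682 m and δ_{YY} = 0.029593 m/kN.
Compatibility — the beam at Y must follow the support down by 0.02 m: δ_0 − R_Y·δ_{YY} = 0.02, so R_Y = (0.68682 − 0.02)/0.029593 = 22.53 kN.
Moment equilibrium about X: M_X = Σ(load moments about X) − R_Y·L = 289 − 22.53×12.5 = 7.336 kN·m.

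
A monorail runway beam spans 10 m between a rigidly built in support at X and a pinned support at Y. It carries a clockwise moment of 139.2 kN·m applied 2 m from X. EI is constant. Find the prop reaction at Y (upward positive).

Release the roller at Y. Primary structure: cantilever fixed at X.
Deflection at Y on the released cantilever, summing each load's contribution:
  clockwise couple 139.2 at a = 2: M₀a(2L − a)/(2EI) = 2506/EI
Tip deflection under a unit load at Y: L³/(3EI) = 333.3/EI.
The prop prevents deflection at Y: R_Y = δ_0/δ_{YY} = 2506/333.3 = 7.517 kN.

R_Y = 7.517 kN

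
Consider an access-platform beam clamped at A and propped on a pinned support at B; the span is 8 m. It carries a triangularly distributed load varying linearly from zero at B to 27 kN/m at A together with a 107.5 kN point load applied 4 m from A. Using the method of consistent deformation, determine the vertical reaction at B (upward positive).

R_B = 55.19 kN

Take the reaction at B as the redundant and release it; the primary structure is a cantilever fixed at A.
Downward deflection at the released point B due to the loads:
  triangular load, peak 27 at the fixed end: w₀L⁴/(30EI) = 3686/EI
  point load 107.5 at a = 4: Pa²(3L − a)/(6EI) = 5733/EI
  δ_0 = 9420/EI
Tip deflection under a unit load at B: L³/(3EI) = 170.7/EI.
Compatibility at B: δ_0 − R_B·δ_{BB} = 0, so R_B = 9420/170.7 = 55.19 kN.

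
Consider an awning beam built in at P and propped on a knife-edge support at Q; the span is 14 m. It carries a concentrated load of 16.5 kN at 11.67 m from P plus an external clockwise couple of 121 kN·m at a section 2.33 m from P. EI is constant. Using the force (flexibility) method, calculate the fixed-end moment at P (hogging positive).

Take the reaction at Q as the redundant and release it; the primary structure is a cantilever fixed at P.
Deflection at Q on the released cantilever, summing each load's contribution:
  point load 16.5 at a = 11.67: Pa²(3L − a)/(6EI) = 11359/EI
  clockwise couple 121 at a = 2.33: M₀a(2L − a)/(2EI) = 3619/EI
  δ_0 = 14978/EI
Tip deflection under a unit load at Q: L³/(3EI) = 914.7/EI.
The prop prevents deflection at Q: R_Q = δ_0/δ_{QQ} = 14978/914.7 = 16.38 kN.
Moment equilibrium about P: M_P = Σ(load moments about P) − R_Q·L = 313.6 − 16.38×14 = 84.3 kN·m.

M_P = 84.3 kN·m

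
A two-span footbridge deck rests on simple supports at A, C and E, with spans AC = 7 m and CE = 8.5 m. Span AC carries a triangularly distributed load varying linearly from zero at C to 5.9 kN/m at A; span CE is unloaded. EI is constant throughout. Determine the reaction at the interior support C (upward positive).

Take M_C as the redundant. Released structure: two simple spans AC and CE with a hinge at C.
End slopes at the hinge C, treating each span as simply supported:
  span AC: triangular load, peak 5.9: 7w₀L³/(360EI) = 39.35/EI
  relative rotation θ_0 = (39.35 + 0)/EI = 39.35/EI
A unit hogging moment at C produces rotation L₁/(3EI) + L₂/(3EI) = 5.167/EI.
Compatibility: M_C·(L₁+L₂)/(3EI) = θ_0, giving M_C = 7.616 kN·m (hogging).
Span AC, ΣM about A with M_C applied at C: R_C^{AC}·7 = 48.18 + 7.616, so R_C^{AC} = 7.971 kN and R_A = 20.65 − 7.971 = 12.68 kN.
Span CE, ΣM about E: R_C^{CE}·8.5 = 0 + 7.616, so R_C^{CE} = 0.896 kN and R_E = 0 − 0.896 = -0.896 kN.
R_C = 7.971 + 0.896 = 8.867 kN.

R_C = 8.867 kN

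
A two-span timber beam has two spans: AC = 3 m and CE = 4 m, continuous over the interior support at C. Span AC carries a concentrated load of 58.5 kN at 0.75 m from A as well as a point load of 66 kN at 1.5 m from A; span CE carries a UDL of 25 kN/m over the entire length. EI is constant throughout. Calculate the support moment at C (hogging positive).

Insert a hinge at C; M_C is the redundant, and each span becomes simply supported.
End slopes at the hinge C, treating each span as simply supported:
  span AC: point load 58.5 at a = 0.75: Pab(L + a)/(6LEI) = 20.57/EI
  span AC: point load 66 at a = 1.5: Pab(L + a)/(6LEI) = 37.12/EI
  span CE: UDL 25: wL³/(24EI) = 66.67/EI
  relative rotation θ_0 = (57.69 + 66.67)/EI = 124.4/EI
A unit hogging moment at C produces rotation L₁/(3EI) + L₂/(3EI) = 2.333/EI.
Slope continuity at C: θ_0 = M_C·2.333/EI, so M_C = 124.4/2.333 = 53.3 kN·m (hogging).

M_C = 53.3 kN·m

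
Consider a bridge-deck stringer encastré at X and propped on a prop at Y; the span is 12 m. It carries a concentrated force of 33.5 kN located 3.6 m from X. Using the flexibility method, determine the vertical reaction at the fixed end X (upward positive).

Release the roller at Y. Primary structure: cantilever fixed at X.
Primary-structure tip deflection at Y by superposition:
  point load 33.5 at a = 3.6: Pa²(3L − a)/(6EI) = 2344/EI
Flexibility coefficient — unit upward force at Y: δ_{YY} = L³/(3EI) = 576/EI.
The prop prevents deflection at Y: R_Y = δ_0/δ_{YY} = 2344/576 = 4.07 kN.
Vertical equilibrium: R_X = ΣP − R_Y = 33.5 − 4.07 = 29.43 kN.

R_X = 29.43 kN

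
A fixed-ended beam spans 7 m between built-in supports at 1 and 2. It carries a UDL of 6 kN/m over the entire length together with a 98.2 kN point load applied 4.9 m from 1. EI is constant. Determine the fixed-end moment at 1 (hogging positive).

Take the two fixed-end moments M_1, M_2 as redundants; the released structure is the simple span 12.
On the primary (simply-supported) span, the end slopes from the loading are:
  at 1: UDL 6: wL³/(24EI) = 85.75/EI
  at 2: UDL 6: wL³/(24EI) = 85.75/EI
  at 1: point load 98.2 at a = 4.9: Pab(L + b)/(6LEI) = 218.9/EI
  at 2: point load 98.2 at a = 4.9: Pab(L + a)/(6LEI) = 286.3/EI
  θ_10 = 304.7/EI,  θ_20 = 372.1/EI
Flexibility coefficients: a unit moment at one end gives L/(3EI) there and L/(6EI) at the far end, so f₁₁ = f₂₂ = 2.333/EI and f₁₂ = f₂₁ = 1.167/EI.
Compatibility — zero rotation at each built-in end:
  2.333 M_1 + 1.167 M_2 = 304.7
  1.167 M_1 + 2.333 M_2 = 372.1
Solving the pair gives M_1 = 67.81 kN·m and M_2 = 125.5 kN·m (hogging).

M_1 = 67.81 kN·m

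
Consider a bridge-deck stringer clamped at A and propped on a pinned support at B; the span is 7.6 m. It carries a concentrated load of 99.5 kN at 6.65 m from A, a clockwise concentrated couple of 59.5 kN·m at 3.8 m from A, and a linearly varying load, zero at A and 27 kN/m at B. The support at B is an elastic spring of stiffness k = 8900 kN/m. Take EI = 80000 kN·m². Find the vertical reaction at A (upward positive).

R_A = 64.38 kN

Choose R_B as the redundant. The primary structure is the cantilever fixed at A.
Primary-structure tip deflection at B by superposition:
  point load 99.5 at a = 6.65: Pa²(3L − a)/(6EI) = 11844/EI
  clockwise couple 59.5 at a = 3.8: M₀a(2L − a)/(2EI) = 1289/EI
  triangular load, peak 27 at the free end: 11w₀L⁴/(120EI) = 8257/EI
  δ_0 = 21390/EI
Flexibility coefficient — unit upward force at B: δ_{BB} = L³/(3EI) = 146.3/EI.
With EI = 80000 kN·m²: δ_0 = 0.26737 m and δ_{BB} = 0.001829 m/kN.
Compatibility — the spring shortens by R_B/k under the reaction it provides: δ_0 − R_B·δ_{BB} = R_B/k. With 1/k = 0.000112 m/kN, R_B = δ_0 / (δ_{BB} + 1/k) = 0.26737 / (0.001829 + 0.000112) = 137.7 kN.
Vertical equilibrium: R_A = ΣP − R_B = 202.1 − 137.7 = 64.38 kN.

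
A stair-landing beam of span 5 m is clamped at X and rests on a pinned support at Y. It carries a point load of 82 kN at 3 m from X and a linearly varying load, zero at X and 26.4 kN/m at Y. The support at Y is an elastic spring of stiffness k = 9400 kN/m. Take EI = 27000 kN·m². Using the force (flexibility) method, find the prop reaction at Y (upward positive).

Take the reaction at Y as the redundant and release it; the primary structure is a cantilever fixed at X.
Downward deflection at the released point Y due to the loads:
  point load 82 at a = 3: Pa²(3L − a)/(6EI) = 1476/EI
  triangular load, peak 26.4 at the free end: 11w₀L⁴/(120EI) = 1512/EI
  δ_0 = 2988/EI
Flexibility coefficient — unit upward force at Y: δ_{YY} = L³/(3EI) = 41.67/EI.
With EI = 27000 kN·m²: δ_0 = 0.11069 m and δ_{YY} = 0.001543 m/kN.
Compatibility — the spring shortens by R_Y/k under the reaction it provides: δ_0 − R_Y·δ_{YY} = R_Y/k. With 1/k = 0.000106 m/kN, R_Y = δ_0 / (δ_{YY} + 1/k) = 0.11069 / (0.001543 + 0.000106) = 67.1 kN.

R_Y = 67.1 kN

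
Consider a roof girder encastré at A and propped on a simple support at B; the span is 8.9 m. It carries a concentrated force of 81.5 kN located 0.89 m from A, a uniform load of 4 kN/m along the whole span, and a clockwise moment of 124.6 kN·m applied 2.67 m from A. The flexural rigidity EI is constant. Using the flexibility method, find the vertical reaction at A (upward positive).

Release the roller at B. Primary structure: cantilever fixed at A.
Deflection at B on the released cantilever, summing each load's contribution:
  point load 81.5 at a = 0.89: Pa²(3L − a)/(6EI) = 277.7/EI
  UDL 4: wL⁴/(8EI) = 3137/EI
  clockwise couple 124.6 at a = 2.67: M₀a(2L − a)/(2EI) = 2517/EI
  δ_0 = 5932/EI
Tip deflection under a unit load at B: L³/(3EI) = 235/EI.
Compatibility at B: δ_0 − R_B·δ_{BB} = 0, so R_B = 5932/235 = 25.24 kN.
Vertical equilibrium: R_A = ΣP − R_B = 117.1 − 25.24 = 91.86 kN.

R_A = 91.86 kN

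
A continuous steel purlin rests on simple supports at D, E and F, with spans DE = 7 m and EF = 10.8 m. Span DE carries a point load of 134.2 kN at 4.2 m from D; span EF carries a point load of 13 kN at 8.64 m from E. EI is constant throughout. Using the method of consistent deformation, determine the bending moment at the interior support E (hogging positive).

M_E = 79.11 kN·m

Take M_E as the redundant. Released structure: two simple spans DE and EF with a hinge at E.
End slopes at the hinge E, treating each span as simply supported:
  span DE: point load 134.2 at a = 4.2: Pab(L + a)/(6LEI) = 420.9/EI
  span EF: point load 13 at a = 8.64: Pab(L + b)/(6LEI) = 48.52/EI
  relative rotation θ_0 = (420.9 + 48.52)/EI = 469.4/EI
A unit hogging moment at E produces rotation L₁/(3EI) + L₂/(3EI) = 5.933/EI.
Compatibility: M_E·(L₁+L₂)/(3EI) = θ_0, giving M_E = 79.11 kN·m (hogging).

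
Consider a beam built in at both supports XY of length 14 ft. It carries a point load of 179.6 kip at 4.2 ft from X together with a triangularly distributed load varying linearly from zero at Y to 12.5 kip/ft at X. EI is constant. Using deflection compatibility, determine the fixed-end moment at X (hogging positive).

Take the two fixed-end moments M_X, M_Y as redundants; the released structure is the simple span XY.
On the primary (simply-supported) span, the end slopes from the loading are:
  at X: point load 179.6 at a = 4.2: Pab(L + b)/(6LEI) = 2094/EI
  at Y: point load 179.6 at a = 4.2: Pab(L + a)/(6LEI) = 1602/EI
  at X: triangular load, peak 12.5: w₀L³/(45EI) = 762.2/EI
  at Y: triangular load, peak 12.5: 7w₀L³/(360EI) = 666.9/EI
  θ_X0 = 2857/EI,  θ_Y0 = 2269/EI
Flexibility coefficients: a unit moment at one end gives L/(3EI) there and L/(6EI) at the far end, so f₁₁ = f₂₂ = 4.667/EI and f₁₂ = f₂₁ = 2.333/EI.
Compatibility — zero rotation at each built-in end:
  4.667 M_X + 2.333 M_Y = 2857
  2.333 M_X + 4.667 M_Y = 2269
Solving the pair gives M_X = 492.1 kip·ft and M_Y = 240.1 kip·ft (hogging).

M_X = 492.1 kip·ft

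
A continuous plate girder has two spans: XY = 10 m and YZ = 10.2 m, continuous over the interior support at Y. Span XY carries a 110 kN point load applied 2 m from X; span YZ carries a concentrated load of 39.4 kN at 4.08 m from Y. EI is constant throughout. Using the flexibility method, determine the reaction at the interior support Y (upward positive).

Release continuity at Y by inserting a hinge; the redundant is the internal moment M_Y. The primary structure is two simply-supported spans XY and YZ.
Discontinuity in slope at Y on the released structure — sum the simple-span end rotations:
  span XY: point load 110 at a = 2: Pab(L + a)/(6LEI) = 352/EI
  span YZ: point load 39.4 at a = 4.08: Pab(L + b)/(6LEI) = 262.3/EI
  relative rotation θ_0 = (352 + 262.3)/EI = 614.3/EI
A unit hogging moment at Y produces rotation L₁/(3EI) + L₂/(3EI) = 6.733/EI.
Compatibility: M_Y·(L₁+L₂)/(3EI) = θ_0, giving M_Y = 91.24 kN·m (hogging).
Span XY, ΣM about X with M_Y applied at Y: R_Y^{XY}·10 = 220 + 91.24, so R_Y^{XY} = 31.12 kN and R_X = 110 − 31.12 = 78.88 kN.
Span YZ, ΣM about Z: R_Y^{YZ}·10.2 = 241.1 + 91.24, so R_Y^{YZ} = 32.59 kN and R_Z = 39.4 − 32.59 = 6.815 kN.
R_Y = 31.12 + 32.59 = 63.71 kN.

R_Y = 63.71 kN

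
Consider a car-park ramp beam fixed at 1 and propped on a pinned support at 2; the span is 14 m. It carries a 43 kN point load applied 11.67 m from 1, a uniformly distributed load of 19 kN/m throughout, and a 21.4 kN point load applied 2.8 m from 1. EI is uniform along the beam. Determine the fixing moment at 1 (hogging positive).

Release the roller at 2. Primary structure: cantilever fixed at 1.
Free-end deflection of the primary structure under the applied loading (downward +):
  point load 43 at a = 11.67: Pa²(3L − a)/(6EI) = 29603/EI
  UDL 19: wL⁴/(8EI) = 91238/EI
  point load 21.4 at a = 2.8: Pa²(3L − a)/(6EI) = 1096/EI
  δ_0 = 121937/EI
Flexibility coefficient — unit upward force at 2: δ_{22} = L³/(3EI) = 914.7/EI.
The prop prevents deflection at 2: R_2 = δ_0/δ_{22} = 121937/914.7 = 133.3 kN.
Moment equilibrium about 1: M_1 = Σ(load moments about 1) − R_2·L = 2424 − 133.3×14 = 557.3 kN·m.

M_1 = 557.3 kN·m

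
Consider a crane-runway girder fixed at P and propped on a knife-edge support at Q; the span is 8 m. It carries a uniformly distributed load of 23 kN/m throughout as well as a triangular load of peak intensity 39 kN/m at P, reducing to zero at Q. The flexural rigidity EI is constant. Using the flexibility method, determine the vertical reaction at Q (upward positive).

Release the roller at Q. Primary structure: cantilever fixed at P.
Free-end deflection of the primary structure under the applied loading (downward +):
  UDL 23: wL⁴/(8EI) = 11776/EI
  triangular load, peak 39 at the fixed end: w₀L⁴/(30EI) = 5325/EI
  δ_0 = 17101/EI
Tip deflection under a unit load at Q: L³/(3EI) = 170.7/EI.
The prop prevents deflection at Q: R_Q = δ_0/δ_{QQ} = 17101/170.7 = 100.2 kN.

R_Q = 100.2 kN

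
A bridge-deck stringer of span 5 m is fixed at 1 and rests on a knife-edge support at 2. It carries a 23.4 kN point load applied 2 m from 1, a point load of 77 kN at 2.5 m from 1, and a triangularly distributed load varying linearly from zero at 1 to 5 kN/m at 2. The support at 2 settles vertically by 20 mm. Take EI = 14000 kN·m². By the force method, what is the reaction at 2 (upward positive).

Take the reaction at 2 as the redundant and release it; the primary structure is a cantilever fixed at 1.
Downward deflection at the released point 2 due to the loads:
  point load 23.4 at a = 2: Pa²(3L − a)/(6EI) = 202.8/EI
  point load 77 at a = 2.5: Pa²(3L − a)/(6EI) = 1003/EI
  triangular load, peak 5 at the free end: 11w₀L⁴/(120EI) = 286.5/EI
  δ_0 = 1492/EI
Tip deflection under a unit load at 2: L³/(3EI) = 41.67/EI.
With EI = 14000 kN·m²: δ_0 = 0.10656 m and δ_{22} = 0.002976 m/kN.
Compatibility — the beam at 2 must follow the support down by 0.02 m: δ_0 − R_2·δ_{22} = 0.02, so R_2 = (0.10656 − 0.02)/0.002976 = 29.08 kN.

R_2 = 29.08 kN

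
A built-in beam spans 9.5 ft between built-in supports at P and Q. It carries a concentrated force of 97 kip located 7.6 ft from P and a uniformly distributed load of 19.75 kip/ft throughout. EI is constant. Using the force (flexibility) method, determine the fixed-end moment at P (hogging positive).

M_P = 178 kip·ft

Take the two fixed-end moments M_P, M_Q as redundants; the released structure is the simple span PQ.
End rotations of the released simple span under the applied load (×1/EI):
  at P: point load 97 at a = 7.6: Pab(L + b)/(6LEI) = 280.1/EI
  at Q: point load 97 at a = 7.6: Pab(L + a)/(6LEI) = 420.2/EI
  at P: UDL 19.75: wL³/(24EI) = 705.5/EI
  at Q: UDL 19.75: wL³/(24EI) = 705.5/EI
  θ_P0 = 985.7/EI,  θ_Q0 = 1126/EI
Flexibility coefficients: a unit moment at one end gives L/(3EI) there and L/(6EI) at the far end, so f₁₁ = f₂₂ = 3.167/EI and f₁₂ = f₂₁ = 1.583/EI.
Compatibility — zero rotation at each built-in end:
  3.167 M_P + 1.583 M_Q = 985.7
  1.583 M_P + 3.167 M_Q = 1126
Solving the pair gives M_P = 178 kip·ft and M_Q = 266.5 kip·ft (hogging).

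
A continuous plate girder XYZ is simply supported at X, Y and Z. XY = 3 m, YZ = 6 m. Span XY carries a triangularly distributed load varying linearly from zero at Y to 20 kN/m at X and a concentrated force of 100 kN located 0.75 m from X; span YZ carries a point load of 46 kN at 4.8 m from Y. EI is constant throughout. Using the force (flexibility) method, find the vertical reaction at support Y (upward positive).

Insert a hinge at Y; M_Y is the redundant, and each span becomes simply supported.
End slopes at the hinge Y, treating each span as simply supported:
  span XY: triangular load, peak 20: 7w₀L³/(360EI) = 10.5/EI
  span XY: point load 100 at a = 0.75: Pab(L + a)/(6LEI) = 35.16/EI
  span YZ: point load 46 at a = 4.8: Pab(L + b)/(6LEI) = 52.99/EI
  relative rotation θ_0 = (45.66 + 52.99)/EI = 98.65/EI
A unit hogging moment at Y produces rotation L₁/(3EI) + L₂/(3EI) = 3/EI.
Compatibility: M_Y·(L₁+L₂)/(3EI) = θ_0, giving M_Y = 32.88 kN·m (hogging).
Span XY, ΣM about X with M_Y applied at Y: R_Y^{XY}·3 = 105 + 32.88, so R_Y^{XY} = 45.96 kN and R_X = 130 − 45.96 = 84.04 kN.
Span YZ, ΣM about Z: R_Y^{YZ}·6 = 55.2 + 32.88, so R_Y^{YZ} = 14.68 kN and R_Z = 46 − 14.68 = 31.32 kN.
R_Y = 45.96 + 14.68 = 60.64 kN.

R_Y = 60.64 kN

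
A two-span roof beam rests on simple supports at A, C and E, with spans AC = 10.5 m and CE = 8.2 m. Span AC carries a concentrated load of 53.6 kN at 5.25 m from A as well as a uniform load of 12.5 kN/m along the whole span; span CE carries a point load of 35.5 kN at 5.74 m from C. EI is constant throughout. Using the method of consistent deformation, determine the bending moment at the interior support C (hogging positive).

Insert a hinge at C; M_C is the redundant, and each span becomes simply supported.
End slopes at the hinge C, treating each span as simply supported:
  span AC: point load 53.6 at a = 5.25: Pab(L + a)/(6LEI) = 369.3/EI
  span AC: UDL 12.5: wL³/(24EI) = 602.9/EI
  span CE: point load 35.5 at a = 5.74: Pab(L + b)/(6LEI) = 108.6/EI
  relative rotation θ_0 = (972.3 + 108.6)/EI = 1081/EI
A unit hogging moment at C produces rotation L₁/(3EI) + L₂/(3EI) = 6.233/EI.
Slope continuity at C: θ_0 = M_C·6.233/EI, so M_C = 1081/6.233 = 173.4 kN·m (hogging).

M_C = 173.4 kN·m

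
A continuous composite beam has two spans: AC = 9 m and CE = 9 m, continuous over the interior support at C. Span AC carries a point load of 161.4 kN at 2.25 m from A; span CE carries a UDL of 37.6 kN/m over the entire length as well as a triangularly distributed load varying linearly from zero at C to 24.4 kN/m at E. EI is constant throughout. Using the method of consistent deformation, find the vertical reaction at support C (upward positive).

R_C = 320.2 kN

Take M_C as the redundant. Released structure: two simple spans AC and CE with a hinge at C.
Discontinuity in slope at C on the released structure — sum the simple-span end rotations:
  span AC: point load 161.4 at a = 2.25: Pab(L + a)/(6LEI) = 510.7/EI
  span CE: UDL 37.6: wL³/(24EI) = 1142/EI
  span CE: triangular load, peak 24.4: 7w₀L³/(360EI) = 345.9/EI
  relative rotation θ_0 = (510.7 + 1488)/EI = 1999/EI
A unit hogging moment at C produces rotation L₁/(3EI) + L₂/(3EI) = 6/EI.
Slope continuity at C: θ_0 = M_C·6/EI, so M_C = 1999/6 = 333.1 kN·m (hogging).
Span AC, ΣM about A with M_C applied at C: R_C^{AC}·9 = 363.1 + 333.1, so R_C^{AC} = 77.36 kN and R_A = 161.4 − 77.36 = 84.04 kN.
Span CE, ΣM about E: R_C^{CE}·9 = 1852 + 333.1, so R_C^{CE} = 242.8 kN and R_E = 448.2 − 242.8 = 205.4 kN.
R_C = 77.36 + 242.8 = 320.2 kN.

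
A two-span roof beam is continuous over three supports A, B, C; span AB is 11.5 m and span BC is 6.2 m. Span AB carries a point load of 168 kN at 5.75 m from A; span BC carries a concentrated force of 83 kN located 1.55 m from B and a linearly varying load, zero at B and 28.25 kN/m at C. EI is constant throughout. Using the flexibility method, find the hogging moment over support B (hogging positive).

M_B = 287.1 kN·m

Release continuity at B by inserting a hinge; the redundant is the internal moment M_B. The primary structure is two simply-supported spans AB and BC.
Discontinuity in slope at B on the released structure — sum the simple-span end rotations:
  span AB: point load 168 at a = 5.75: Pab(L + a)/(6LEI) = 1389/EI
  span BC: point load 83 at a = 1.55: Pab(L + b)/(6LEI) = 174.5/EI
  span BC: triangular load, peak 28.25: 7w₀L³/(360EI) = 130.9/EI
  relative rotation θ_0 = (1389 + 305.4)/EI = 1694/EI
A unit hogging moment at B produces rotation L₁/(3EI) + L₂/(3EI) = 5.9/EI.
Slope continuity at B: θ_0 = M_B·5.9/EI, so M_B = 1694/5.9 = 287.1 kN·m (hogging).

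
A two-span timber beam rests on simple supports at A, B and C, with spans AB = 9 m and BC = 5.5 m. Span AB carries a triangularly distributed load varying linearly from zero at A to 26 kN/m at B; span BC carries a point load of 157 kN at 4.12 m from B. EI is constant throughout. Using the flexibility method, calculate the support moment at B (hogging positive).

M_B = 125.6 kN·m

Insert a hinge at B; M_B is the redundant, and each span becomes simply supported.
End slopes at the hinge B, treating each span as simply supported:
  span AB: triangular load, peak 26: w₀L³/(45EI) = 421.2/EI
  span BC: point load 157 at a = 4.12: Pab(L + b)/(6LEI) = 186.1/EI
  relative rotation θ_0 = (421.2 + 186.1)/EI = 607.3/EI
A unit hogging moment at B produces rotation L₁/(3EI) + L₂/(3EI) = 4.833/EI.
Compatibility: M_B·(L₁+L₂)/(3EI) = θ_0, giving M_B = 125.6 kN·m (hogging).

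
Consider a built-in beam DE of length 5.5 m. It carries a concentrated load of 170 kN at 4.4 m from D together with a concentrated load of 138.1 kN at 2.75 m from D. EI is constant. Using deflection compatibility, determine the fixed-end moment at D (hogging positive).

M_D = 124.9 kN·m

Take the two fixed-end moments M_D, M_E as redundants; the released structure is the simple span DE.
Simple-span end rotations at D and E under the given loads:
  at D: point load 170 at a = 4.4: Pab(L + b)/(6LEI) = 164.6/EI
  at E: point load 170 at a = 4.4: Pab(L + a)/(6LEI) = 246.8/EI
  at D: point load 138.1 at a = 2.75: Pab(L + b)/(6LEI) = 261.1/EI
  at E: point load 138.1 at a = 2.75: Pab(L + a)/(6LEI) = 261.1/EI
  θ_D0 = 425.7/EI,  θ_E0 = 507.9/EI
Flexibility coefficients: a unit moment at one end gives L/(3EI) there and L/(6EI) at the far end, so f₁₁ = f₂₂ = 1.833/EI and f₁₂ = f₂₁ = 0.9167/EI.
Compatibility — zero rotation at each built-in end:
  1.833 M_D + 0.9167 M_E = 425.7
  0.9167 M_D + 1.833 M_E = 507.9
Solving the pair gives M_D = 124.9 kN·m and M_E = 214.6 kN·m (hogging).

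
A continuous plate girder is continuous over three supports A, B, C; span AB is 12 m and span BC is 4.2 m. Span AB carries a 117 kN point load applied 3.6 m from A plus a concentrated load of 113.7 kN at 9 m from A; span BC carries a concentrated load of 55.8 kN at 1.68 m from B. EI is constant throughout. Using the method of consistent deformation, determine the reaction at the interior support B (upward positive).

Take M_B as the redundant. Released structure: two simple spans AB and BC with a hinge at B.
End slopes at the hinge B, treating each span as simply supported:
  span AB: point load 117 at a = 3.6: Pab(L + a)/(6LEI) = 766.6/EI
  span AB: point load 113.7 at a = 9: Pab(L + a)/(6LEI) = 895.4/EI
  span BC: point load 55.8 at a = 1.68: Pab(L + b)/(6LEI) = 63/EI
  relative rotation θ_0 = (1662 + 63)/EI = 1725/EI
A unit hogging moment at B produces rotation L₁/(3EI) + L₂/(3EI) = 5.4/EI.
Slope continuity at B: θ_0 = M_B·5.4/EI, so M_B = 1725/5.4 = 319.4 kN·m (hogging).
Span AB, ΣM about A with M_B applied at B: R_B^{AB}·12 = 1444 + 319.4, so R_B^{AB} = 147 kN and R_A = 230.7 − 147 = 83.71 kN.
Span BC, ΣM about C: R_B^{BC}·4.2 = 140.6 + 319.4, so R_B^{BC} = 109.5 kN and R_C = 55.8 − 109.5 = -53.74 kN.
R_B = 147 + 109.5 = 256.5 kN.

R_B = 256.5 kN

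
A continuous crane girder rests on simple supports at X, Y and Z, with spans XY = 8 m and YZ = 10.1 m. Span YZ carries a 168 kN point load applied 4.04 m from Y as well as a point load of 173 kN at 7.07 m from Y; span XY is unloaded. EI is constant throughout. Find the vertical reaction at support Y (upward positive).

R_Y = 223.2 kN

Take M_Y as the redundant. Released structure: two simple spans XY and YZ with a hinge at Y.
Discontinuity in slope at Y on the released structure — sum the simple-span end rotations:
  span YZ: point load 168 at a = 4.04: Pab(L + b)/(6LEI) = 1097/EI
  span YZ: point load 173 at a = 7.07: Pab(L + b)/(6LEI) = 803/EI
  relative rotation θ_0 = (0 + 1900)/EI = 1900/EI
A unit hogging moment at Y produces rotation L₁/(3EI) + L₂/(3EI) = 6.033/EI.
Slope continuity at Y: θ_0 = M_Y·6.033/EI, so M_Y = 1900/6.033 = 314.9 kN·m (hogging).
Span XY, ΣM about X with M_Y applied at Y: R_Y^{XY}·8 = 0 + 314.9, so R_Y^{XY} = 39.36 kN and R_X = 0 − 39.36 = -39.36 kN.
Span YZ, ΣM about Z: R_Y^{YZ}·10.1 = 1542 + 314.9, so R_Y^{YZ} = 183.9 kN and R_Z = 341 − 183.9 = 157.1 kN.
R_Y = 39.36 + 183.9 = 223.2 kN.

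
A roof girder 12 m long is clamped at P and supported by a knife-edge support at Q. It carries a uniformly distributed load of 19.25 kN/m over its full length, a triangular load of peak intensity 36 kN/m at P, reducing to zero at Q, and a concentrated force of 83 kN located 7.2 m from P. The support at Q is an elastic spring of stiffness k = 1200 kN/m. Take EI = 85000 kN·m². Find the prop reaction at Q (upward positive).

Release the roller at Q. Primary structure: cantilever fixed at P.
Deflection at Q on the released cantilever, summing each load's contribution:
  UDL 19.25: wL⁴/(8EI) = 49896/EI
  triangular load, peak 36 at the fixed end: w₀L⁴/(30EI) = 24883/EI
  point load 83 at a = 7.2: Pa²(3L − a)/(6EI) = 20653/EI
  δ_0 = 95432/EI
Tip deflection under a unit load at Q: L³/(3EI) = 576/EI.
With EI = 85000 kN·m²: δ_0 = 1.1227 m and δ_{QQ} = 0.006776 m/kN.
Compatibility — the spring shortens by R_Q/k under the reaction it provides: δ_0 − R_Q·δ_{QQ} = R_Q/k. With 1/k = 0.000833 m/kN, R_Q = δ_0 / (δ_{QQ} + 1/k) = 1.1227 / (0.006776 + 0.000833) = 147.5 kN.

R_Q = 147.5 kN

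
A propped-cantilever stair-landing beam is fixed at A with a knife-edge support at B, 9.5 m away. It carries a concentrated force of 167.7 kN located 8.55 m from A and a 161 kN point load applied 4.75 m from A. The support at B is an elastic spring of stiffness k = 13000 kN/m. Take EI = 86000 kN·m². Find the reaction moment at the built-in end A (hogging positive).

Take the reaction at B as the redundant and release it; the primary structure is a cantilever fixed at A.
Deflection at B on the released cantilever, summing each load's contribution:
  point load 167.7 at a = 8.55: Pa²(3L − a)/(6EI) = 40762/EI
  point load 161 at a = 4.75: Pa²(3L − a)/(6EI) = 14379/EI
  δ_0 = 55141/EI
Flexibility coefficient — unit upward force at B: δ_{BB} = L³/(3EI) = 285.8/EI.
With EI = 86000 kN·m²: δ_0 = 0.64117 m and δ_{BB} = 0.003323 m/kN.
Compatibility — the spring shortens by R_B/k under the reaction it provides: δ_0 − R_B·δ_{BB} = R_B/k. With 1/k = 0.000077 m/kN, R_B = δ_0 / (δ_{BB} + 1/k) = 0.64117 / (0.003323 + 0.000077) = 188.6 kN.
Moment equilibrium about A: M_A = Σ(load moments about A) − R_B·L = 2199 − 188.6×9.5 = 407.1 kN·m.

M_A = 407.1 kN·m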